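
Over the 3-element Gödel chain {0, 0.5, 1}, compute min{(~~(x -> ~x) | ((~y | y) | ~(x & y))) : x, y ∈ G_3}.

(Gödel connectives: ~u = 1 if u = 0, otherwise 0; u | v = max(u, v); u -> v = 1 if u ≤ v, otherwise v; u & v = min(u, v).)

The minimum is attained at x = 0.5, y = 0.5:
  ~x: Gödel ¬ of 0.5 = 0 (operand ≠ 0)
  (x -> ~x): 0.5 > 0, so result = 0
  ~(x -> ~x): Gödel ¬ of 0 = 1 (operand is 0)
  ~~(x -> ~x): Gödel ¬ of 1 = 0 (operand ≠ 0)
  ~y: Gödel ¬ of 0.5 = 0 (operand ≠ 0)
  (~y | y) = max(0, 0.5) = 0.5
  (x & y) = min(0.5, 0.5) = 0.5
  ~(x & y): Gödel ¬ of 0.5 = 0 (operand ≠ 0)
  ((~y | y) | ~(x & y)) = max(0.5, 0) = 0.5
  (~~(x -> ~x) | ((~y | y) | ~(x & y))) = max(0, 0.5) = 0.5
Checking all 9 assignments confirms none give a value below 0.50.

0.50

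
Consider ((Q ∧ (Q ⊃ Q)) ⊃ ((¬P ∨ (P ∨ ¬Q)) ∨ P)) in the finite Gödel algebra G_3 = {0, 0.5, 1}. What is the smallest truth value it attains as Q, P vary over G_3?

The minimum is attained at Q = 1, P = 0.5:
  (Q ⊃ Q): 1 ≤ 1, so result = 1
  (Q ∧ (Q ⊃ Q)) = min(1, 1) = 1
  ¬P: Gödel ¬ of 0.5 = 0 (operand ≠ 0)
  ¬Q: Gödel ¬ of 1 = 0 (operand ≠ 0)
  (P ∨ ¬Q) = max(0.5, 0) = 0.5
  (¬P ∨ (P ∨ ¬Q)) = max(0, 0.5) = 0.5
  ((¬P ∨ (P ∨ ¬Q)) ∨ P) = max(0.5, 0.5) = 0.5
  ((Q ∧ (Q ⊃ Q)) ⊃ ((¬P ∨ (P ∨ ¬Q)) ∨ P)): 1 > 0.5, so result = 0.5
Checking all 9 assignments confirms none give a value below 0.50.

0.50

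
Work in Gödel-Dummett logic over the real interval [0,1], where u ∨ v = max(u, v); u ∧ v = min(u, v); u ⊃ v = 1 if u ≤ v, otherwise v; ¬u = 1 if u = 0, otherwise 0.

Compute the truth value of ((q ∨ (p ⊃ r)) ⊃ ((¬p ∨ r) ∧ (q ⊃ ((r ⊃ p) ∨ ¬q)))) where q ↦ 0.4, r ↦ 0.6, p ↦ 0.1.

(p ⊃ r): 0.1 ≤ 0.6, so result = 1
(q ∨ (p ⊃ r)) = max(0.4, 1) = 1
¬p: Gödel ¬ of 0.1 = 0 (operand ≠ 0)
(¬p ∨ r) = max(0, 0.6) = 0.6
(r ⊃ p): 0.6 > 0.1, so result = 0.1
¬q: Gödel ¬ of 0.4 = 0 (operand ≠ 0)
((r ⊃ p) ∨ ¬q) = max(0.1, 0) = 0.1
(q ⊃ ((r ⊃ p) ∨ ¬q)): 0.4 > 0.1, so result = 0.1
((¬p ∨ r) ∧ (q ⊃ ((r ⊃ p) ∨ ¬q))) = min(0.6, 0.1) = 0.1
((q ∨ (p ⊃ r)) ⊃ ((¬p ∨ r) ∧ (q ⊃ ((r ⊃ p) ∨ ¬q)))): 1 > 0.1, so result = 0.1

0.10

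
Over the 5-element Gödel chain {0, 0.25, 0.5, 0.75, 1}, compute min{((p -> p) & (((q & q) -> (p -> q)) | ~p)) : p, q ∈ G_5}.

1.00

Every assignment gives 1. For instance at p = 0, q = 0:
  (p -> p): 0 ≤ 0, so result = 1
  (q & q) = min(0, 0) = 0
  (p -> q): 0 ≤ 0, so result = 1
  ((q & q) -> (p -> q)): 0 ≤ 1, so result = 1
  ~p: Gödel ¬ of 0 = 1 (operand is 0)
  (((q & q) -> (p -> q)) | ~p) = max(1, 1) = 1
  ((p -> p) & (((q & q) -> (p -> q)) | ~p)) = min(1, 1) = 1
All 25 assignments give value 1 — the formula is a G_5-tautology.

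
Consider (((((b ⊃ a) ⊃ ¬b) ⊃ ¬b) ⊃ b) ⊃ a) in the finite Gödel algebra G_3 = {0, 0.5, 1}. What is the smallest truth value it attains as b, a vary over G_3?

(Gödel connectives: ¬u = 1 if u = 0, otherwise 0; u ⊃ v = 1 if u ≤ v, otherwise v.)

The minimum is attained at b = 0.5, a = 0:
  (b ⊃ a): 0.5 > 0, so result = 0
  ¬b: Gödel ¬ of 0.5 = 0 (operand ≠ 0)
  ((b ⊃ a) ⊃ ¬b): 0 ≤ 0, so result = 1
  ¬b: Gödel ¬ of 0.5 = 0 (operand ≠ 0)
  (((b ⊃ a) ⊃ ¬b) ⊃ ¬b): 1 > 0, so result = 0
  ((((b ⊃ a) ⊃ ¬b) ⊃ ¬b) ⊃ b): 0 ≤ 0.5, so result = 1
  (((((b ⊃ a) ⊃ ¬b) ⊃ ¬b) ⊃ b) ⊃ a): 1 > 0, so result = 0
Checking all 9 assignments confirms none give a value below 0.00.

0.00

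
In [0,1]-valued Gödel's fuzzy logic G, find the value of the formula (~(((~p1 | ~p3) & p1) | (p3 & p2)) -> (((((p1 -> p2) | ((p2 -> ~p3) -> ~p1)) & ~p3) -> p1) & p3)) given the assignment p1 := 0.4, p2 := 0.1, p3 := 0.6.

1.00

~p1: Gödel ¬ of 0.4 = 0 (operand ≠ 0)
~p3: Gödel ¬ of 0.6 = 0 (operand ≠ 0)
(~p1 | ~p3) = max(0, 0) = 0
((~p1 | ~p3) & p1) = min(0, 0.4) = 0
(p3 & p2) = min(0.6, 0.1) = 0.1
(((~p1 | ~p3) & p1) | (p3 & p2)) = max(0, 0.1) = 0.1
~(((~p1 | ~p3) & p1) | (p3 & p2)): Gödel ¬ of 0.1 = 0 (operand ≠ 0)
(p1 -> p2): 0.4 > 0.1, so result = 0.1
~p3: Gödel ¬ of 0.6 = 0 (operand ≠ 0)
(p2 -> ~p3): 0.1 > 0, so result = 0
~p1: Gödel ¬ of 0.4 = 0 (operand ≠ 0)
((p2 -> ~p3) -> ~p1): 0 ≤ 0, so result = 1
((p1 -> p2) | ((p2 -> ~p3) -> ~p1)) = max(0.1, 1) = 1
~p3: Gödel ¬ of 0.6 = 0 (operand ≠ 0)
(((p1 -> p2) | ((p2 -> ~p3) -> ~p1)) & ~p3) = min(1, 0) = 0
((((p1 -> p2) | ((p2 -> ~p3) -> ~p1)) & ~p3) -> p1): 0 ≤ 0.4, so result = 1
(((((p1 -> p2) | ((p2 -> ~p3) -> ~p1)) & ~p3) -> p1) & p3) = min(1, 0.6) = 0.6
(~(((~p1 | ~p3) & p1) | (p3 & p2)) -> (((((p1 -> p2) | ((p2 -> ~p3) -> ~p1)) & ~p3) -> p1) & p3)): 0 ≤ 0.6, so result = 1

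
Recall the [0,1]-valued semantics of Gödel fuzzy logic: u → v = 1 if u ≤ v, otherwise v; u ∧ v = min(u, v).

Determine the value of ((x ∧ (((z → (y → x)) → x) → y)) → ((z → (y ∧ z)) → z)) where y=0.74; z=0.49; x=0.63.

(y → x): 0.74 > 0.63, so result = 0.63
(z → (y → x)): 0.49 ≤ 0.63, so result = 1
((z → (y → x)) → x): 1 > 0.63, so result = 0.63
(((z → (y → x)) → x) → y): 0.63 ≤ 0.74, so result = 1
(x ∧ (((z → (y → x)) → x) → y)) = min(0.63, 1) = 0.63
(y ∧ z) = min(0.74, 0.49) = 0.49
(z → (y ∧ z)): 0.49 ≤ 0.49, so result = 1
((z → (y ∧ z)) → z): 1 > 0.49, so result = 0.49
((x ∧ (((z → (y → x)) → x) → y)) → ((z → (y ∧ z)) → z)): 0.63 > 0.49, so result = 0.49

0.49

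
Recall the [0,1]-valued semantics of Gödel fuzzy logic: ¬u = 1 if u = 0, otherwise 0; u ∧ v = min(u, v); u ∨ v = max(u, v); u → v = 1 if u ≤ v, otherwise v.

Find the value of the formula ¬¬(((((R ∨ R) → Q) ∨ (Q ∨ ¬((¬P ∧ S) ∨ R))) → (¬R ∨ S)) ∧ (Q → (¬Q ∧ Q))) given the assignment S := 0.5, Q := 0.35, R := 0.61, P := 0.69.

(R ∨ R) = max(0.61, 0.61) = 0.61
((R ∨ R) → Q): 0.61 > 0.35, so result = 0.35
¬P: Gödel ¬ of 0.69 = 0 (operand ≠ 0)
(¬P ∧ S) = min(0, 0.5) = 0
((¬P ∧ S) ∨ R) = max(0, 0.61) = 0.61
¬((¬P ∧ S) ∨ R): Gödel ¬ of 0.61 = 0 (operand ≠ 0)
(Q ∨ ¬((¬P ∧ S) ∨ R)) = max(0.35, 0) = 0.35
(((R ∨ R) → Q) ∨ (Q ∨ ¬((¬P ∧ S) ∨ R))) = max(0.35, 0.35) = 0.35
¬R: Gödel ¬ of 0.61 = 0 (operand ≠ 0)
(¬R ∨ S) = max(0, 0.5) = 0.5
((((R ∨ R) → Q) ∨ (Q ∨ ¬((¬P ∧ S) ∨ R))) → (¬R ∨ S)): 0.35 ≤ 0.5, so result = 1
¬Q: Gödel ¬ of 0.35 = 0 (operand ≠ 0)
(¬Q ∧ Q) = min(0, 0.35) = 0
(Q → (¬Q ∧ Q)): 0.35 > 0, so result = 0
(((((R ∨ R) → Q) ∨ (Q ∨ ¬((¬P ∧ S) ∨ R))) → (¬R ∨ S)) ∧ (Q → (¬Q ∧ Q))) = min(1, 0) = 0
¬(((((R ∨ R) → Q) ∨ (Q ∨ ¬((¬P ∧ S) ∨ R))) → (¬R ∨ S)) ∧ (Q → (¬Q ∧ Q))): Gödel ¬ of 0 = 1 (operand is 0)
¬¬(((((R ∨ R) → Q) ∨ (Q ∨ ¬((¬P ∧ S) ∨ R))) → (¬R ∨ S)) ∧ (Q → (¬Q ∧ Q))): Gödel ¬ of 1 = 0 (operand ≠ 0)

0.00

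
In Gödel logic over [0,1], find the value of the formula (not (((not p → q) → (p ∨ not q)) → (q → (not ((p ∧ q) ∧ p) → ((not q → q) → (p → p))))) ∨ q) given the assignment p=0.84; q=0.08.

not p: Gödel ¬ of 0.84 = 0 (operand ≠ 0)
(not p → q): 0 ≤ 0.08, so result = 1
not q: Gödel ¬ of 0.08 = 0 (operand ≠ 0)
(p ∨ not q) = max(0.84, 0) = 0.84
((not p → q) → (p ∨ not q)): 1 > 0.84, so result = 0.84
(p ∧ q) = min(0.84, 0.08) = 0.08
((p ∧ q) ∧ p) = min(0.08, 0.84) = 0.08
not ((p ∧ q) ∧ p): Gödel ¬ of 0.08 = 0 (operand ≠ 0)
not q: Gödel ¬ of 0.08 = 0 (operand ≠ 0)
(not q → q): 0 ≤ 0.08, so result = 1
(p → p): 0.84 ≤ 0.84, so result = 1
((not q → q) → (p → p)): 1 ≤ 1, so result = 1
(not ((p ∧ q) ∧ p) → ((not q → q) → (p → p))): 0 ≤ 1, so result = 1
(q → (not ((p ∧ q) ∧ p) → ((not q → q) → (p → p)))): 0.08 ≤ 1, so result = 1
(((not p → q) → (p ∨ not q)) → (q → (not ((p ∧ q) ∧ p) → ((not q → q) → (p → p))))): 0.84 ≤ 1, so result = 1
not (((not p → q) → (p ∨ not q)) → (q → (not ((p ∧ q) ∧ p) → ((not q → q) → (p → p))))): Gödel ¬ of 1 = 0 (operand ≠ 0)
(not (((not p → q) → (p ∨ not q)) → (q → (not ((p ∧ q) ∧ p) → ((not q → q) → (p → p))))) ∨ q) = max(0, 0.08) = 0.08

0.08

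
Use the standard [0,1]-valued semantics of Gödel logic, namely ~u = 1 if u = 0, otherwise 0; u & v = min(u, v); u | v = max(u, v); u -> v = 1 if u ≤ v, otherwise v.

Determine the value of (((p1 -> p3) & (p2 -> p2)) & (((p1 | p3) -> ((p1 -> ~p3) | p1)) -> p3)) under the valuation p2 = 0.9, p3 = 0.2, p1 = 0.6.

0.20

(p1 -> p3): 0.6 > 0.2, so result = 0.2
(p2 -> p2): 0.9 ≤ 0.9, so result = 1
((p1 -> p3) & (p2 -> p2)) = min(0.2, 1) = 0.2
(p1 | p3) = max(0.6, 0.2) = 0.6
~p3: Gödel ¬ of 0.2 = 0 (operand ≠ 0)
(p1 -> ~p3): 0.6 > 0, so result = 0
((p1 -> ~p3) | p1) = max(0, 0.6) = 0.6
((p1 | p3) -> ((p1 -> ~p3) | p1)): 0.6 ≤ 0.6, so result = 1
(((p1 | p3) -> ((p1 -> ~p3) | p1)) -> p3): 1 > 0.2, so result = 0.2
(((p1 -> p3) & (p2 -> p2)) & (((p1 | p3) -> ((p1 -> ~p3) | p1)) -> p3)) = min(0.2, 0.2) = 0.2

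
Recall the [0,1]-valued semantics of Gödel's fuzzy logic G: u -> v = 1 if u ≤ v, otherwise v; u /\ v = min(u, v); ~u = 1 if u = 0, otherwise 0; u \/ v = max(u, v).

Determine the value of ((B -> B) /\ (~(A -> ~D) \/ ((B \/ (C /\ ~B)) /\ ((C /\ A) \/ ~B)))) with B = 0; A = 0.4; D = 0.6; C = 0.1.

1.00

(B -> B): 0 ≤ 0, so result = 1
~D: Gödel ¬ of 0.6 = 0 (operand ≠ 0)
(A -> ~D): 0.4 > 0, so result = 0
~(A -> ~D): Gödel ¬ of 0 = 1 (operand is 0)
~B: Gödel ¬ of 0 = 1 (operand is 0)
(C /\ ~B) = min(0.1, 1) = 0.1
(B \/ (C /\ ~B)) = max(0, 0.1) = 0.1
(C /\ A) = min(0.1, 0.4) = 0.1
~B: Gödel ¬ of 0 = 1 (operand is 0)
((C /\ A) \/ ~B) = max(0.1, 1) = 1
((B \/ (C /\ ~B)) /\ ((C /\ A) \/ ~B)) = min(0.1, 1) = 0.1
(~(A -> ~D) \/ ((B \/ (C /\ ~B)) /\ ((C /\ A) \/ ~B))) = max(1, 0.1) = 1
((B -> B) /\ (~(A -> ~D) \/ ((B \/ (C /\ ~B)) /\ ((C /\ A) \/ ~B)))) = min(1, 1) = 1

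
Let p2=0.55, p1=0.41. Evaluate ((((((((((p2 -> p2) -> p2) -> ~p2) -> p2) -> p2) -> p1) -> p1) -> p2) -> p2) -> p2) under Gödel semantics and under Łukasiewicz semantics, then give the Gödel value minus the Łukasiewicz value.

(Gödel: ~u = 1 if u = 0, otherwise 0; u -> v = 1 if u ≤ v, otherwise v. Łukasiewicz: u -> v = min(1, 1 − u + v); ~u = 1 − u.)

Gödel evaluation:
  (p2 -> p2): 0.55 ≤ 0.55, so result = 1
  ((p2 -> p2) -> p2): 1 > 0.55, so result = 0.55
  ~p2: Gödel ¬ of 0.55 = 0 (operand ≠ 0)
  (((p2 -> p2) -> p2) -> ~p2): 0.55 > 0, so result = 0
  ((((p2 -> p2) -> p2) -> ~p2) -> p2): 0 ≤ 0.55, so result = 1
  (((((p2 -> p2) -> p2) -> ~p2) -> p2) -> p2): 1 > 0.55, so result = 0.55
  ((((((p2 -> p2) -> p2) -> ~p2) -> p2) -> p2) -> p1): 0.55 > 0.41, so result = 0.41
  (((((((p2 -> p2) -> p2) -> ~p2) -> p2) -> p2) -> p1) -> p1): 0.41 ≤ 0.41, so result = 1
  ((((((((p2 -> p2) -> p2) -> ~p2) -> p2) -> p2) -> p1) -> p1) -> p2): 1 > 0.55, so result = 0.55
  (((((((((p2 -> p2) -> p2) -> ~p2) -> p2) -> p2) -> p1) -> p1) -> p2) -> p2): 0.55 ≤ 0.55, so result = 1
  ((((((((((p2 -> p2) -> p2) -> ~p2) -> p2) -> p2) -> p1) -> p1) -> p2) -> p2) -> p2): 1 > 0.55, so result = 0.55
  Gödel value = 0.55
Łukasiewicz evaluation:
  (p2 -> p2): min(1, 1 − 0.55 + 0.55) = 1
  ((p2 -> p2) -> p2): min(1, 1 − 1 + 0.55) = 0.55
  ~p2: Łukasiewicz ¬ gives 1 − 0.55 = 0.45
  (((p2 -> p2) -> p2) -> ~p2): min(1, 1 − 0.55 + 0.45) = 0.9
  ((((p2 -> p2) -> p2) -> ~p2) -> p2): min(1, 1 − 0.9 + 0.55) = 0.65
  (((((p2 -> p2) -> p2) -> ~p2) -> p2) -> p2): min(1, 1 − 0.65 + 0.55) = 0.9
  ((((((p2 -> p2) -> p2) -> ~p2) -> p2) -> p2) -> p1): min(1, 1 − 0.9 + 0.41) = 0.51
  (((((((p2 -> p2) -> p2) -> ~p2) -> p2) -> p2) -> p1) -> p1): min(1, 1 − 0.51 + 0.41) = 0.9
  ((((((((p2 -> p2) -> p2) -> ~p2) -> p2) -> p2) -> p1) -> p1) -> p2): min(1, 1 − 0.9 + 0.55) = 0.65
  (((((((((p2 -> p2) -> p2) -> ~p2) -> p2) -> p2) -> p1) -> p1) -> p2) -> p2): min(1, 1 − 0.65 + 0.55) = 0.9
  ((((((((((p2 -> p2) -> p2) -> ~p2) -> p2) -> p2) -> p1) -> p1) -> p2) -> p2) -> p2): min(1, 1 − 0.9 + 0.55) = 0.65
  Łukasiewicz value = 0.65
Difference: 0.55 − 0.65 = -0.10

-0.10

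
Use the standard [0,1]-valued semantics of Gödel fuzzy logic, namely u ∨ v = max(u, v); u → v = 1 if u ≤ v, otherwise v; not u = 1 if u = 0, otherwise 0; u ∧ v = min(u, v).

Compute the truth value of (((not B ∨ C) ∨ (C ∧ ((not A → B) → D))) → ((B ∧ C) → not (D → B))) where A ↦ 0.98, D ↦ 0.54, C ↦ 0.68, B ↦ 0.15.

not B: Gödel ¬ of 0.15 = 0 (operand ≠ 0)
(not B ∨ C) = max(0, 0.68) = 0.68
not A: Gödel ¬ of 0.98 = 0 (operand ≠ 0)
(not A → B): 0 ≤ 0.15, so result = 1
((not A → B) → D): 1 > 0.54, so result = 0.54
(C ∧ ((not A → B) → D)) = min(0.68, 0.54) = 0.54
((not B ∨ C) ∨ (C ∧ ((not A → B) → D))) = max(0.68, 0.54) = 0.68
(B ∧ C) = min(0.15, 0.68) = 0.15
(D → B): 0.54 > 0.15, so result = 0.15
not (D → B): Gödel ¬ of 0.15 = 0 (operand ≠ 0)
((B ∧ C) → not (D → B)): 0.15 > 0, so result = 0
(((not B ∨ C) ∨ (C ∧ ((not A → B) → D))) → ((B ∧ C) → not (D → B))): 0.68 > 0, so result = 0

0.00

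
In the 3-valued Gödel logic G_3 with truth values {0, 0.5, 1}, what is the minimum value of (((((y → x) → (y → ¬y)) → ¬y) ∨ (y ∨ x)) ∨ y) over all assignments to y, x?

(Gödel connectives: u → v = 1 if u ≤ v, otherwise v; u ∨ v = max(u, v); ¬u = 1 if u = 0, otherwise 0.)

The minimum is attained at y = 0.5, x = 0:
  (y → x): 0.5 > 0, so result = 0
  ¬y: Gödel ¬ of 0.5 = 0 (operand ≠ 0)
  (y → ¬y): 0.5 > 0, so result = 0
  ((y → x) → (y → ¬y)): 0 ≤ 0, so result = 1
  ¬y: Gödel ¬ of 0.5 = 0 (operand ≠ 0)
  (((y → x) → (y → ¬y)) → ¬y): 1 > 0, so result = 0
  (y ∨ x) = max(0.5, 0) = 0.5
  ((((y → x) → (y → ¬y)) → ¬y) ∨ (y ∨ x)) = max(0, 0.5) = 0.5
  (((((y → x) → (y → ¬y)) → ¬y) ∨ (y ∨ x)) ∨ y) = max(0.5, 0.5) = 0.5
Checking all 9 assignments confirms none give a value below 0.50.

0.50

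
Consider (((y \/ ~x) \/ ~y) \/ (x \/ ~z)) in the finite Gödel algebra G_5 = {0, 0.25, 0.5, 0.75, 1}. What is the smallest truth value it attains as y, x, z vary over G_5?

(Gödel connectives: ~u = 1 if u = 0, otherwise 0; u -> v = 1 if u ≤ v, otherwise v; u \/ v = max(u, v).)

0.25

The minimum is attained at y = 0.25, x = 0.25, z = 0.25:
  ~x: Gödel ¬ of 0.25 = 0 (operand ≠ 0)
  (y \/ ~x) = max(0.25, 0) = 0.25
  ~y: Gödel ¬ of 0.25 = 0 (operand ≠ 0)
  ((y \/ ~x) \/ ~y) = max(0.25, 0) = 0.25
  ~z: Gödel ¬ of 0.25 = 0 (operand ≠ 0)
  (x \/ ~z) = max(0.25, 0) = 0.25
  (((y \/ ~x) \/ ~y) \/ (x \/ ~z)) = max(0.25, 0.25) = 0.25
Checking all 125 assignments confirms none give a value below 0.25.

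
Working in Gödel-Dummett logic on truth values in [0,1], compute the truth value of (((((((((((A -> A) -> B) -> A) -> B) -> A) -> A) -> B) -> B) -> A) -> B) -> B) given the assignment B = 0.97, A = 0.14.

(A -> A): 0.14 ≤ 0.14, so result = 1
((A -> A) -> B): 1 > 0.97, so result = 0.97
(((A -> A) -> B) -> A): 0.97 > 0.14, so result = 0.14
((((A -> A) -> B) -> A) -> B): 0.14 ≤ 0.97, so result = 1
(((((A -> A) -> B) -> A) -> B) -> A): 1 > 0.14, so result = 0.14
((((((A -> A) -> B) -> A) -> B) -> A) -> A): 0.14 ≤ 0.14, so result = 1
(((((((A -> A) -> B) -> A) -> B) -> A) -> A) -> B): 1 > 0.97, so result = 0.97
((((((((A -> A) -> B) -> A) -> B) -> A) -> A) -> B) -> B): 0.97 ≤ 0.97, so result = 1
(((((((((A -> A) -> B) -> A) -> B) -> A) -> A) -> B) -> B) -> A): 1 > 0.14, so result = 0.14
((((((((((A -> A) -> B) -> A) -> B) -> A) -> A) -> B) -> B) -> A) -> B): 0.14 ≤ 0.97, so result = 1
(((((((((((A -> A) -> B) -> A) -> B) -> A) -> A) -> B) -> B) -> A) -> B) -> B): 1 > 0.97, so result = 0.97

0.97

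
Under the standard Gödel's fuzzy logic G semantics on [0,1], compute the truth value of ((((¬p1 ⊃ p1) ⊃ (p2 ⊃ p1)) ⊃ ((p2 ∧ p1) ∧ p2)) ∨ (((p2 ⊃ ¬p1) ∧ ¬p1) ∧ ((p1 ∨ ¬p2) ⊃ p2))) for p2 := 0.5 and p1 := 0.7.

¬p1: Gödel ¬ of 0.7 = 0 (operand ≠ 0)
(¬p1 ⊃ p1): 0 ≤ 0.7, so result = 1
(p2 ⊃ p1): 0.5 ≤ 0.7, so result = 1
((¬p1 ⊃ p1) ⊃ (p2 ⊃ p1)): 1 ≤ 1, so result = 1
(p2 ∧ p1) = min(0.5, 0.7) = 0.5
((p2 ∧ p1) ∧ p2) = min(0.5, 0.5) = 0.5
(((¬p1 ⊃ p1) ⊃ (p2 ⊃ p1)) ⊃ ((p2 ∧ p1) ∧ p2)): 1 > 0.5, so result = 0.5
¬p1: Gödel ¬ of 0.7 = 0 (operand ≠ 0)
(p2 ⊃ ¬p1): 0.5 > 0, so result = 0
¬p1: Gödel ¬ of 0.7 = 0 (operand ≠ 0)
((p2 ⊃ ¬p1) ∧ ¬p1) = min(0, 0) = 0
¬p2: Gödel ¬ of 0.5 = 0 (operand ≠ 0)
(p1 ∨ ¬p2) = max(0.7, 0) = 0.7
((p1 ∨ ¬p2) ⊃ p2): 0.7 > 0.5, so result = 0.5
(((p2 ⊃ ¬p1) ∧ ¬p1) ∧ ((p1 ∨ ¬p2) ⊃ p2)) = min(0, 0.5) = 0
((((¬p1 ⊃ p1) ⊃ (p2 ⊃ p1)) ⊃ ((p2 ∧ p1) ∧ p2)) ∨ (((p2 ⊃ ¬p1) ∧ ¬p1) ∧ ((p1 ∨ ¬p2) ⊃ p2))) = max(0.5, 0) = 0.5

0.50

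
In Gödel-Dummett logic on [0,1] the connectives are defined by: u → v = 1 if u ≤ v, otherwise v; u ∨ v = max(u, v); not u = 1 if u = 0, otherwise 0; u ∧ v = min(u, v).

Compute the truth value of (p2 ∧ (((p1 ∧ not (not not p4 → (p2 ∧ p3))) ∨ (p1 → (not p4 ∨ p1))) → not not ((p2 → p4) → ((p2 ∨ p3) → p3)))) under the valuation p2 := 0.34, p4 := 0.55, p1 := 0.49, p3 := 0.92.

0.34

not p4: Gödel ¬ of 0.55 = 0 (operand ≠ 0)
not not p4: Gödel ¬ of 0 = 1 (operand is 0)
(p2 ∧ p3) = min(0.34, 0.92) = 0.34
(not not p4 → (p2 ∧ p3)): 1 > 0.34, so result = 0.34
not (not not p4 → (p2 ∧ p3)): Gödel ¬ of 0.34 = 0 (operand ≠ 0)
(p1 ∧ not (not not p4 → (p2 ∧ p3))) = min(0.49, 0) = 0
not p4: Gödel ¬ of 0.55 = 0 (operand ≠ 0)
(not p4 ∨ p1) = max(0, 0.49) = 0.49
(p1 → (not p4 ∨ p1)): 0.49 ≤ 0.49, so result = 1
((p1 ∧ not (not not p4 → (p2 ∧ p3))) ∨ (p1 → (not p4 ∨ p1))) = max(0, 1) = 1
(p2 → p4): 0.34 ≤ 0.55, so result = 1
(p2 ∨ p3) = max(0.34, 0.92) = 0.92
((p2 ∨ p3) → p3): 0.92 ≤ 0.92, so result = 1
((p2 → p4) → ((p2 ∨ p3) → p3)): 1 ≤ 1, so result = 1
not ((p2 → p4) → ((p2 ∨ p3) → p3)): Gödel ¬ of 1 = 0 (operand ≠ 0)
not not ((p2 → p4) → ((p2 ∨ p3) → p3)): Gödel ¬ of 0 = 1 (operand is 0)
(((p1 ∧ not (not not p4 → (p2 ∧ p3))) ∨ (p1 → (not p4 ∨ p1))) → not not ((p2 → p4) → ((p2 ∨ p3) → p3))): 1 ≤ 1, so result = 1
(p2 ∧ (((p1 ∧ not (not not p4 → (p2 ∧ p3))) ∨ (p1 → (not p4 ∨ p1))) → not not ((p2 → p4) → ((p2 ∨ p3) → p3)))) = min(0.34, 1) = 0.34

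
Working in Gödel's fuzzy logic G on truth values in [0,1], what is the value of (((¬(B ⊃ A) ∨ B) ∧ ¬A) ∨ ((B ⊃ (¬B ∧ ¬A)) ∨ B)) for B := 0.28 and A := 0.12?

0.28

(B ⊃ A): 0.28 > 0.12, so result = 0.12
¬(B ⊃ A): Gödel ¬ of 0.12 = 0 (operand ≠ 0)
(¬(B ⊃ A) ∨ B) = max(0, 0.28) = 0.28
¬A: Gödel ¬ of 0.12 = 0 (operand ≠ 0)
((¬(B ⊃ A) ∨ B) ∧ ¬A) = min(0.28, 0) = 0
¬B: Gödel ¬ of 0.28 = 0 (operand ≠ 0)
¬A: Gödel ¬ of 0.12 = 0 (operand ≠ 0)
(¬B ∧ ¬A) = min(0, 0) = 0
(B ⊃ (¬B ∧ ¬A)): 0.28 > 0, so result = 0
((B ⊃ (¬B ∧ ¬A)) ∨ B) = max(0, 0.28) = 0.28
(((¬(B ⊃ A) ∨ B) ∧ ¬A) ∨ ((B ⊃ (¬B ∧ ¬A)) ∨ B)) = max(0, 0.28) = 0.28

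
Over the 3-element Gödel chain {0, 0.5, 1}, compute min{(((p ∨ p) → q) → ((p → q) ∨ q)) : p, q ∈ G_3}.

Every assignment gives 1. For instance at p = 0, q = 0:
  (p ∨ p) = max(0, 0) = 0
  ((p ∨ p) → q): 0 ≤ 0, so result = 1
  (p → q): 0 ≤ 0, so result = 1
  ((p → q) ∨ q) = max(1, 0) = 1
  (((p ∨ p) → q) → ((p → q) ∨ q)): 1 ≤ 1, so result = 1
All 9 assignments give value 1 — the formula is a G_3-tautology.

1.00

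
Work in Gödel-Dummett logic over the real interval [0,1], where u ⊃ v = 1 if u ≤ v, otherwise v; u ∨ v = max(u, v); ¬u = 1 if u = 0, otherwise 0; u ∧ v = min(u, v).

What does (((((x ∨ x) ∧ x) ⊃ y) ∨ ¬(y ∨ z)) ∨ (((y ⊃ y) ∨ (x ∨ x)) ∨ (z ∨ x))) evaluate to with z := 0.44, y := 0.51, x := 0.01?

(x ∨ x) = max(0.01, 0.01) = 0.01
((x ∨ x) ∧ x) = min(0.01, 0.01) = 0.01
(((x ∨ x) ∧ x) ⊃ y): 0.01 ≤ 0.51, so result = 1
(y ∨ z) = max(0.51, 0.44) = 0.51
¬(y ∨ z): Gödel ¬ of 0.51 = 0 (operand ≠ 0)
((((x ∨ x) ∧ x) ⊃ y) ∨ ¬(y ∨ z)) = max(1, 0) = 1
(y ⊃ y): 0.51 ≤ 0.51, so result = 1
(x ∨ x) = max(0.01, 0.01) = 0.01
((y ⊃ y) ∨ (x ∨ x)) = max(1, 0.01) = 1
(z ∨ x) = max(0.44, 0.01) = 0.44
(((y ⊃ y) ∨ (x ∨ x)) ∨ (z ∨ x)) = max(1, 0.44) = 1
(((((x ∨ x) ∧ x) ⊃ y) ∨ ¬(y ∨ z)) ∨ (((y ⊃ y) ∨ (x ∨ x)) ∨ (z ∨ x))) = max(1, 1) = 1

1.00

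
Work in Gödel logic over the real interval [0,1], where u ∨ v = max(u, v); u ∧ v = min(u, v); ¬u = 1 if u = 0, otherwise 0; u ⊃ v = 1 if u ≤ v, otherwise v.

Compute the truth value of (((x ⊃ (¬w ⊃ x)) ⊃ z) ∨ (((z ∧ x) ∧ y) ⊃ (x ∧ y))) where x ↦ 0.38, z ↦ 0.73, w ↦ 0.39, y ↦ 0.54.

1.00

¬w: Gödel ¬ of 0.39 = 0 (operand ≠ 0)
(¬w ⊃ x): 0 ≤ 0.38, so result = 1
(x ⊃ (¬w ⊃ x)): 0.38 ≤ 1, so result = 1
((x ⊃ (¬w ⊃ x)) ⊃ z): 1 > 0.73, so result = 0.73
(z ∧ x) = min(0.73, 0.38) = 0.38
((z ∧ x) ∧ y) = min(0.38, 0.54) = 0.38
(x ∧ y) = min(0.38, 0.54) = 0.38
(((z ∧ x) ∧ y) ⊃ (x ∧ y)): 0.38 ≤ 0.38, so result = 1
(((x ⊃ (¬w ⊃ x)) ⊃ z) ∨ (((z ∧ x) ∧ y) ⊃ (x ∧ y))) = max(0.73, 1) = 1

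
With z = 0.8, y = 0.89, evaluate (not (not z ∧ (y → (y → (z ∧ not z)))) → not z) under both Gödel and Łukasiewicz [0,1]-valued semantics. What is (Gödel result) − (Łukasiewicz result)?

Gödel evaluation:
  not z: Gödel ¬ of 0.8 = 0 (operand ≠ 0)
  not z: Gödel ¬ of 0.8 = 0 (operand ≠ 0)
  (z ∧ not z) = min(0.8, 0) = 0
  (y → (z ∧ not z)): 0.89 > 0, so result = 0
  (y → (y → (z ∧ not z))): 0.89 > 0, so result = 0
  (not z ∧ (y → (y → (z ∧ not z)))) = min(0, 0) = 0
  not (not z ∧ (y → (y → (z ∧ not z)))): Gödel ¬ of 0 = 1 (operand is 0)
  not z: Gödel ¬ of 0.8 = 0 (operand ≠ 0)
  (not (not z ∧ (y → (y → (z ∧ not z)))) → not z): 1 > 0, so result = 0
  Gödel value = 0
Łukasiewicz evaluation:
  not z: Łukasiewicz ¬ gives 1 − 0.8 = 0.2
  not z: Łukasiewicz ¬ gives 1 − 0.8 = 0.2
  (z ∧ not z) = min(0.8, 0.2) = 0.2
  (y → (z ∧ not z)): min(1, 1 − 0.89 + 0.2) = 0.31
  (y → (y → (z ∧ not z))): min(1, 1 − 0.89 + 0.31) = 0.42
  (not z ∧ (y → (y → (z ∧ not z)))) = min(0.2, 0.42) = 0.2
  not (not z ∧ (y → (y → (z ∧ not z)))): Łukasiewicz ¬ gives 1 − 0.2 = 0.8
  not z: Łukasiewicz ¬ gives 1 − 0.8 = 0.2
  (not (not z ∧ (y → (y → (z ∧ not z)))) → not z): min(1, 1 − 0.8 + 0.2) = 0.4
  Łukasiewicz value = 0.4
Difference: 0 − 0.4 = -0.40

-0.40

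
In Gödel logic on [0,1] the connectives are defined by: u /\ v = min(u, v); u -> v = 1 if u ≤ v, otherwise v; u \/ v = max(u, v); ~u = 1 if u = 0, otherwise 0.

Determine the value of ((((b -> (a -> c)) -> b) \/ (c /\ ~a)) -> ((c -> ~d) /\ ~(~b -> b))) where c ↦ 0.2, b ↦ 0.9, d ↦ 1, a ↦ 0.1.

0.00

(a -> c): 0.1 ≤ 0.2, so result = 1
(b -> (a -> c)): 0.9 ≤ 1, so result = 1
((b -> (a -> c)) -> b): 1 > 0.9, so result = 0.9
~a: Gödel ¬ of 0.1 = 0 (operand ≠ 0)
(c /\ ~a) = min(0.2, 0) = 0
(((b -> (a -> c)) -> b) \/ (c /\ ~a)) = max(0.9, 0) = 0.9
~d: Gödel ¬ of 1 = 0 (operand ≠ 0)
(c -> ~d): 0.2 > 0, so result = 0
~b: Gödel ¬ of 0.9 = 0 (operand ≠ 0)
(~b -> b): 0 ≤ 0.9, so result = 1
~(~b -> b): Gödel ¬ of 1 = 0 (operand ≠ 0)
((c -> ~d) /\ ~(~b -> b)) = min(0, 0) = 0
((((b -> (a -> c)) -> b) \/ (c /\ ~a)) -> ((c -> ~d) /\ ~(~b -> b))): 0.9 > 0, so result = 0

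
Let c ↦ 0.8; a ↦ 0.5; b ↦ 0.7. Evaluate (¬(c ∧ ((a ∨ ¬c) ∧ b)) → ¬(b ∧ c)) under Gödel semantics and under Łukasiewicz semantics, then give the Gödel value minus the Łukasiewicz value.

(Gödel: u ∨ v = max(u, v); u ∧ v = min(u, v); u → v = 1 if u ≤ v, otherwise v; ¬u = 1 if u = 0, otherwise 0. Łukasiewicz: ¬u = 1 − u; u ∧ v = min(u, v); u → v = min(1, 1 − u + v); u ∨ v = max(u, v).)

0.20

Gödel evaluation:
  ¬c: Gödel ¬ of 0.8 = 0 (operand ≠ 0)
  (a ∨ ¬c) = max(0.5, 0) = 0.5
  ((a ∨ ¬c) ∧ b) = min(0.5, 0.7) = 0.5
  (c ∧ ((a ∨ ¬c) ∧ b)) = min(0.8, 0.5) = 0.5
  ¬(c ∧ ((a ∨ ¬c) ∧ b)): Gödel ¬ of 0.5 = 0 (operand ≠ 0)
  (b ∧ c) = min(0.7, 0.8) = 0.7
  ¬(b ∧ c): Gödel ¬ of 0.7 = 0 (operand ≠ 0)
  (¬(c ∧ ((a ∨ ¬c) ∧ b)) → ¬(b ∧ c)): 0 ≤ 0, so result = 1
  Gödel value = 1
Łukasiewicz evaluation:
  ¬c: Łukasiewicz ¬ gives 1 − 0.8 = 0.2
  (a ∨ ¬c) = max(0.5, 0.2) = 0.5
  ((a ∨ ¬c) ∧ b) = min(0.5, 0.7) = 0.5
  (c ∧ ((a ∨ ¬c) ∧ b)) = min(0.8, 0.5) = 0.5
  ¬(c ∧ ((a ∨ ¬c) ∧ b)): Łukasiewicz ¬ gives 1 − 0.5 = 0.5
  (b ∧ c) = min(0.7, 0.8) = 0.7
  ¬(b ∧ c): Łukasiewicz ¬ gives 1 − 0.7 = 0.3
  (¬(c ∧ ((a ∨ ¬c) ∧ b)) → ¬(b ∧ c)): min(1, 1 − 0.5 + 0.3) = 0.8
  Łukasiewicz value = 0.8
Difference: 1 − 0.8 = 0.20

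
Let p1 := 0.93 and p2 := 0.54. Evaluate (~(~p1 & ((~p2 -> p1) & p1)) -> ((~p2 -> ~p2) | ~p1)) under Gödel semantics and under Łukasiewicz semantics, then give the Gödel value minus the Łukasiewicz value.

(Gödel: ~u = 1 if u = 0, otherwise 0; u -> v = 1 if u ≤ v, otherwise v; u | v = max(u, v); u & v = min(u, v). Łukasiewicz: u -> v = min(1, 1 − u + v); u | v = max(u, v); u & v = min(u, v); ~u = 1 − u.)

Gödel evaluation:
  ~p1: Gödel ¬ of 0.93 = 0 (operand ≠ 0)
  ~p2: Gödel ¬ of 0.54 = 0 (operand ≠ 0)
  (~p2 -> p1): 0 ≤ 0.93, so result = 1
  ((~p2 -> p1) & p1) = min(1, 0.93) = 0.93
  (~p1 & ((~p2 -> p1) & p1)) = min(0, 0.93) = 0
  ~(~p1 & ((~p2 -> p1) & p1)): Gödel ¬ of 0 = 1 (operand is 0)
  ~p2: Gödel ¬ of 0.54 = 0 (operand ≠ 0)
  ~p2: Gödel ¬ of 0.54 = 0 (operand ≠ 0)
  (~p2 -> ~p2): 0 ≤ 0, so result = 1
  ~p1: Gödel ¬ of 0.93 = 0 (operand ≠ 0)
  ((~p2 -> ~p2) | ~p1) = max(1, 0) = 1
  (~(~p1 & ((~p2 -> p1) & p1)) -> ((~p2 -> ~p2) | ~p1)): 1 ≤ 1, so result = 1
  Gödel value = 1
Łukasiewicz evaluation:
  ~p1: Łukasiewicz ¬ gives 1 − 0.93 = 0.07
  ~p2: Łukasiewicz ¬ gives 1 − 0.54 = 0.46
  (~p2 -> p1): min(1, 1 − 0.46 + 0.93) = 1
  ((~p2 -> p1) & p1) = min(1, 0.93) = 0.93
  (~p1 & ((~p2 -> p1) & p1)) = min(0.07, 0.93) = 0.07
  ~(~p1 & ((~p2 -> p1) & p1)): Łukasiewicz ¬ gives 1 − 0.07 = 0.93
  ~p2: Łukasiewicz ¬ gives 1 − 0.54 = 0.46
  ~p2: Łukasiewicz ¬ gives 1 − 0.54 = 0.46
  (~p2 -> ~p2): min(1, 1 − 0.46 + 0.46) = 1
  ~p1: Łukasiewicz ¬ gives 1 − 0.93 = 0.07
  ((~p2 -> ~p2) | ~p1) = max(1, 0.07) = 1
  (~(~p1 & ((~p2 -> p1) & p1)) -> ((~p2 -> ~p2) | ~p1)): min(1, 1 − 0.93 + 1) = 1
  Łukasiewicz value = 1
Difference: 1 − 1 = 0.00

0.00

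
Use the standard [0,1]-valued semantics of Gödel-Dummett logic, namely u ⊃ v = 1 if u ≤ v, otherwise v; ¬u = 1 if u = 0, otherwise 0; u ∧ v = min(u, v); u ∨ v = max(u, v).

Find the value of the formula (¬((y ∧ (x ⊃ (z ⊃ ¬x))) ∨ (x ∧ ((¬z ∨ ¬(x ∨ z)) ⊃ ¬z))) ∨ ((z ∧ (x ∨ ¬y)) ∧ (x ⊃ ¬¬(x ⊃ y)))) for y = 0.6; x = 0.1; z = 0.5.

¬x: Gödel ¬ of 0.1 = 0 (operand ≠ 0)
(z ⊃ ¬x): 0.5 > 0, so result = 0
(x ⊃ (z ⊃ ¬x)): 0.1 > 0, so result = 0
(y ∧ (x ⊃ (z ⊃ ¬x))) = min(0.6, 0) = 0
¬z: Gödel ¬ of 0.5 = 0 (operand ≠ 0)
(x ∨ z) = max(0.1, 0.5) = 0.5
¬(x ∨ z): Gödel ¬ of 0.5 = 0 (operand ≠ 0)
(¬z ∨ ¬(x ∨ z)) = max(0, 0) = 0
¬z: Gödel ¬ of 0.5 = 0 (operand ≠ 0)
((¬z ∨ ¬(x ∨ z)) ⊃ ¬z): 0 ≤ 0, so result = 1
(x ∧ ((¬z ∨ ¬(x ∨ z)) ⊃ ¬z)) = min(0.1, 1) = 0.1
((y ∧ (x ⊃ (z ⊃ ¬x))) ∨ (x ∧ ((¬z ∨ ¬(x ∨ z)) ⊃ ¬z))) = max(0, 0.1) = 0.1
¬((y ∧ (x ⊃ (z ⊃ ¬x))) ∨ (x ∧ ((¬z ∨ ¬(x ∨ z)) ⊃ ¬z))): Gödel ¬ of 0.1 = 0 (operand ≠ 0)
¬y: Gödel ¬ of 0.6 = 0 (operand ≠ 0)
(x ∨ ¬y) = max(0.1, 0) = 0.1
(z ∧ (x ∨ ¬y)) = min(0.5, 0.1) = 0.1
(x ⊃ y): 0.1 ≤ 0.6, so result = 1
¬(x ⊃ y): Gödel ¬ of 1 = 0 (operand ≠ 0)
¬¬(x ⊃ y): Gödel ¬ of 0 = 1 (operand is 0)
(x ⊃ ¬¬(x ⊃ y)): 0.1 ≤ 1, so result = 1
((z ∧ (x ∨ ¬y)) ∧ (x ⊃ ¬¬(x ⊃ y))) = min(0.1, 1) = 0.1
(¬((y ∧ (x ⊃ (z ⊃ ¬x))) ∨ (x ∧ ((¬z ∨ ¬(x ∨ z)) ⊃ ¬z))) ∨ ((z ∧ (x ∨ ¬y)) ∧ (x ⊃ ¬¬(x ⊃ y)))) = max(0, 0.1) = 0.1

0.10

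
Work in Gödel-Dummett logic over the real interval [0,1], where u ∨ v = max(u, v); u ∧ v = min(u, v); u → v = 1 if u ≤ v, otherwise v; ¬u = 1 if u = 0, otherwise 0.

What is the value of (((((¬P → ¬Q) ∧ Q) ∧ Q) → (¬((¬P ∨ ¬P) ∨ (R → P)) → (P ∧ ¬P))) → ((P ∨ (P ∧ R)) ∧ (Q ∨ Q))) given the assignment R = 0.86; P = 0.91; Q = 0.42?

0.42

¬P: Gödel ¬ of 0.91 = 0 (operand ≠ 0)
¬Q: Gödel ¬ of 0.42 = 0 (operand ≠ 0)
(¬P → ¬Q): 0 ≤ 0, so result = 1
((¬P → ¬Q) ∧ Q) = min(1, 0.42) = 0.42
(((¬P → ¬Q) ∧ Q) ∧ Q) = min(0.42, 0.42) = 0.42
¬P: Gödel ¬ of 0.91 = 0 (operand ≠ 0)
¬P: Gödel ¬ of 0.91 = 0 (operand ≠ 0)
(¬P ∨ ¬P) = max(0, 0) = 0
(R → P): 0.86 ≤ 0.91, so result = 1
((¬P ∨ ¬P) ∨ (R → P)) = max(0, 1) = 1
¬((¬P ∨ ¬P) ∨ (R → P)): Gödel ¬ of 1 = 0 (operand ≠ 0)
¬P: Gödel ¬ of 0.91 = 0 (operand ≠ 0)
(P ∧ ¬P) = min(0.91, 0) = 0
(¬((¬P ∨ ¬P) ∨ (R → P)) → (P ∧ ¬P)): 0 ≤ 0, so result = 1
((((¬P → ¬Q) ∧ Q) ∧ Q) → (¬((¬P ∨ ¬P) ∨ (R → P)) → (P ∧ ¬P))): 0.42 ≤ 1, so result = 1
(P ∧ R) = min(0.91, 0.86) = 0.86
(P ∨ (P ∧ R)) = max(0.91, 0.86) = 0.91
(Q ∨ Q) = max(0.42, 0.42) = 0.42
((P ∨ (P ∧ R)) ∧ (Q ∨ Q)) = min(0.91, 0.42) = 0.42
(((((¬P → ¬Q) ∧ Q) ∧ Q) → (¬((¬P ∨ ¬P) ∨ (R → P)) → (P ∧ ¬P))) → ((P ∨ (P ∧ R)) ∧ (Q ∨ Q))): 1 > 0.42, so result = 0.42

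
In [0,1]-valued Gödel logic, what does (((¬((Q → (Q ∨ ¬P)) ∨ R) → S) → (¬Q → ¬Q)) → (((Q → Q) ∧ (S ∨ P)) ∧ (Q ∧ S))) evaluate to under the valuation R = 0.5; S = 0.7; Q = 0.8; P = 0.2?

0.70

¬P: Gödel ¬ of 0.2 = 0 (operand ≠ 0)
(Q ∨ ¬P) = max(0.8, 0) = 0.8
(Q → (Q ∨ ¬P)): 0.8 ≤ 0.8, so result = 1
((Q → (Q ∨ ¬P)) ∨ R) = max(1, 0.5) = 1
¬((Q → (Q ∨ ¬P)) ∨ R): Gödel ¬ of 1 = 0 (operand ≠ 0)
(¬((Q → (Q ∨ ¬P)) ∨ R) → S): 0 ≤ 0.7, so result = 1
¬Q: Gödel ¬ of 0.8 = 0 (operand ≠ 0)
¬Q: Gödel ¬ of 0.8 = 0 (operand ≠ 0)
(¬Q → ¬Q): 0 ≤ 0, so result = 1
((¬((Q → (Q ∨ ¬P)) ∨ R) → S) → (¬Q → ¬Q)): 1 ≤ 1, so result = 1
(Q → Q): 0.8 ≤ 0.8, so result = 1
(S ∨ P) = max(0.7, 0.2) = 0.7
((Q → Q) ∧ (S ∨ P)) = min(1, 0.7) = 0.7
(Q ∧ S) = min(0.8, 0.7) = 0.7
(((Q → Q) ∧ (S ∨ P)) ∧ (Q ∧ S)) = min(0.7, 0.7) = 0.7
(((¬((Q → (Q ∨ ¬P)) ∨ R) → S) → (¬Q → ¬Q)) → (((Q → Q) ∧ (S ∨ P)) ∧ (Q ∧ S))): 1 > 0.7, so result = 0.7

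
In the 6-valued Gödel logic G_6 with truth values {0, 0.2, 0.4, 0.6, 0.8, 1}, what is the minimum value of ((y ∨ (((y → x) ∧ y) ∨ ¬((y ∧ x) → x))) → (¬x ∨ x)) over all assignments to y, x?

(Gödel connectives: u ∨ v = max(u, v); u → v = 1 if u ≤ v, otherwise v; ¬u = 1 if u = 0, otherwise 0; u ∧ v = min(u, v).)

0.20

The minimum is attained at y = 0.4, x = 0.2:
  (y → x): 0.4 > 0.2, so result = 0.2
  ((y → x) ∧ y) = min(0.2, 0.4) = 0.2
  (y ∧ x) = min(0.4, 0.2) = 0.2
  ((y ∧ x) → x): 0.2 ≤ 0.2, so result = 1
  ¬((y ∧ x) → x): Gödel ¬ of 1 = 0 (operand ≠ 0)
  (((y → x) ∧ y) ∨ ¬((y ∧ x) → x)) = max(0.2, 0) = 0.2
  (y ∨ (((y → x) ∧ y) ∨ ¬((y ∧ x) → x))) = max(0.4, 0.2) = 0.4
  ¬x: Gödel ¬ of 0.2 = 0 (operand ≠ 0)
  (¬x ∨ x) = max(0, 0.2) = 0.2
  ((y ∨ (((y → x) ∧ y) ∨ ¬((y ∧ x) → x))) → (¬x ∨ x)): 0.4 > 0.2, so result = 0.2
Checking all 36 assignments confirms none give a value below 0.20.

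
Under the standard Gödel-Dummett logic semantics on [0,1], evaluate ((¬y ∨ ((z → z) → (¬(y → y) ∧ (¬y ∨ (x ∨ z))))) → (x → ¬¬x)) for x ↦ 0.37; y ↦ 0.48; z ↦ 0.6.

¬y: Gödel ¬ of 0.48 = 0 (operand ≠ 0)
(z → z): 0.6 ≤ 0.6, so result = 1
(y → y): 0.48 ≤ 0.48, so result = 1
¬(y → y): Gödel ¬ of 1 = 0 (operand ≠ 0)
¬y: Gödel ¬ of 0.48 = 0 (operand ≠ 0)
(x ∨ z) = max(0.37, 0.6) = 0.6
(¬y ∨ (x ∨ z)) = max(0, 0.6) = 0.6
(¬(y → y) ∧ (¬y ∨ (x ∨ z))) = min(0, 0.6) = 0
((z → z) → (¬(y → y) ∧ (¬y ∨ (x ∨ z)))): 1 > 0, so result = 0
(¬y ∨ ((z → z) → (¬(y → y) ∧ (¬y ∨ (x ∨ z))))) = max(0, 0) = 0
¬x: Gödel ¬ of 0.37 = 0 (operand ≠ 0)
¬¬x: Gödel ¬ of 0 = 1 (operand is 0)
(x → ¬¬x): 0.37 ≤ 1, so result = 1
((¬y ∨ ((z → z) → (¬(y → y) ∧ (¬y ∨ (x ∨ z))))) → (x → ¬¬x)): 0 ≤ 1, so result = 1

1.00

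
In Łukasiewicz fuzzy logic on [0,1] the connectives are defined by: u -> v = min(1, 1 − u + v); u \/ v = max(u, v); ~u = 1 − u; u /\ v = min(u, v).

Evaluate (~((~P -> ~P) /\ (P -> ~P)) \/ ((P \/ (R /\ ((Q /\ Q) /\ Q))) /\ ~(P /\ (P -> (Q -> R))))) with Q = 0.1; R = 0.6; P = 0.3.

~P: Łukasiewicz ¬ gives 1 − 0.3 = 0.7
~P: Łukasiewicz ¬ gives 1 − 0.3 = 0.7
(~P -> ~P): min(1, 1 − 0.7 + 0.7) = 1
~P: Łukasiewicz ¬ gives 1 − 0.3 = 0.7
(P -> ~P): min(1, 1 − 0.3 + 0.7) = 1
((~P -> ~P) /\ (P -> ~P)) = min(1, 1) = 1
~((~P -> ~P) /\ (P -> ~P)): Łukasiewicz ¬ gives 1 − 1 = 0
(Q /\ Q) = min(0.1, 0.1) = 0.1
((Q /\ Q) /\ Q) = min(0.1, 0.1) = 0.1
(R /\ ((Q /\ Q) /\ Q)) = min(0.6, 0.1) = 0.1
(P \/ (R /\ ((Q /\ Q) /\ Q))) = max(0.3, 0.1) = 0.3
(Q -> R): min(1, 1 − 0.1 + 0.6) = 1
(P -> (Q -> R)): min(1, 1 − 0.3 + 1) = 1
(P /\ (P -> (Q -> R))) = min(0.3, 1) = 0.3
~(P /\ (P -> (Q -> R))): Łukasiewicz ¬ gives 1 − 0.3 = 0.7
((P \/ (R /\ ((Q /\ Q) /\ Q))) /\ ~(P /\ (P -> (Q -> R)))) = min(0.3, 0.7) = 0.3
(~((~P -> ~P) /\ (P -> ~P)) \/ ((P \/ (R /\ ((Q /\ Q) /\ Q))) /\ ~(P /\ (P -> (Q -> R))))) = max(0, 0.3) = 0.3

0.30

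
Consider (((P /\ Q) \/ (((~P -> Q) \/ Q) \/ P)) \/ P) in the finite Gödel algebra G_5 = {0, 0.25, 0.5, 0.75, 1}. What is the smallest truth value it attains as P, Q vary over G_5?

The minimum is attained at P = 0, Q = 0:
  (P /\ Q) = min(0, 0) = 0
  ~P: Gödel ¬ of 0 = 1 (operand is 0)
  (~P -> Q): 1 > 0, so result = 0
  ((~P -> Q) \/ Q) = max(0, 0) = 0
  (((~P -> Q) \/ Q) \/ P) = max(0, 0) = 0
  ((P /\ Q) \/ (((~P -> Q) \/ Q) \/ P)) = max(0, 0) = 0
  (((P /\ Q) \/ (((~P -> Q) \/ Q) \/ P)) \/ P) = max(0, 0) = 0
Checking all 25 assignments confirms none give a value below 0.00.

0.00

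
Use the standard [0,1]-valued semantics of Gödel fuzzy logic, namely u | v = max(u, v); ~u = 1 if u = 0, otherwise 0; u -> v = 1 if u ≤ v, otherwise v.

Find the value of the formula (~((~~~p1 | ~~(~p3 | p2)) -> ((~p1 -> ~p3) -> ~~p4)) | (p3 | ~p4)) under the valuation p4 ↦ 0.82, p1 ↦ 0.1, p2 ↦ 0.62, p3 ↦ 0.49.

~p1: Gödel ¬ of 0.1 = 0 (operand ≠ 0)
~~p1: Gödel ¬ of 0 = 1 (operand is 0)
~~~p1: Gödel ¬ of 1 = 0 (operand ≠ 0)
~p3: Gödel ¬ of 0.49 = 0 (operand ≠ 0)
(~p3 | p2) = max(0, 0.62) = 0.62
~(~p3 | p2): Gödel ¬ of 0.62 = 0 (operand ≠ 0)
~~(~p3 | p2): Gödel ¬ of 0 = 1 (operand is 0)
(~~~p1 | ~~(~p3 | p2)) = max(0, 1) = 1
~p1: Gödel ¬ of 0.1 = 0 (operand ≠ 0)
~p3: Gödel ¬ of 0.49 = 0 (operand ≠ 0)
(~p1 -> ~p3): 0 ≤ 0, so result = 1
~p4: Gödel ¬ of 0.82 = 0 (operand ≠ 0)
~~p4: Gödel ¬ of 0 = 1 (operand is 0)
((~p1 -> ~p3) -> ~~p4): 1 ≤ 1, so result = 1
((~~~p1 | ~~(~p3 | p2)) -> ((~p1 -> ~p3) -> ~~p4)): 1 ≤ 1, so result = 1
~((~~~p1 | ~~(~p3 | p2)) -> ((~p1 -> ~p3) -> ~~p4)): Gödel ¬ of 1 = 0 (operand ≠ 0)
~p4: Gödel ¬ of 0.82 = 0 (operand ≠ 0)
(p3 | ~p4) = max(0.49, 0) = 0.49
(~((~~~p1 | ~~(~p3 | p2)) -> ((~p1 -> ~p3) -> ~~p4)) | (p3 | ~p4)) = max(0, 0.49) = 0.49

0.49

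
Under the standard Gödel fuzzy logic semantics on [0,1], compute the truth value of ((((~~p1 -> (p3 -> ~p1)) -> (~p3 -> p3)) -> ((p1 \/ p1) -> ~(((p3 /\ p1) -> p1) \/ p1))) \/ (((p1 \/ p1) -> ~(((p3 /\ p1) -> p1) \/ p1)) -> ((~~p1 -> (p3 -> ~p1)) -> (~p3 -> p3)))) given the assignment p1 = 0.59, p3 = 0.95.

~p1: Gödel ¬ of 0.59 = 0 (operand ≠ 0)
~~p1: Gödel ¬ of 0 = 1 (operand is 0)
~p1: Gödel ¬ of 0.59 = 0 (operand ≠ 0)
(p3 -> ~p1): 0.95 > 0, so result = 0
(~~p1 -> (p3 -> ~p1)): 1 > 0, so result = 0
~p3: Gödel ¬ of 0.95 = 0 (operand ≠ 0)
(~p3 -> p3): 0 ≤ 0.95, so result = 1
((~~p1 -> (p3 -> ~p1)) -> (~p3 -> p3)): 0 ≤ 1, so result = 1
(p1 \/ p1) = max(0.59, 0.59) = 0.59
(p3 /\ p1) = min(0.95, 0.59) = 0.59
((p3 /\ p1) -> p1): 0.59 ≤ 0.59, so result = 1
(((p3 /\ p1) -> p1) \/ p1) = max(1, 0.59) = 1
~(((p3 /\ p1) -> p1) \/ p1): Gödel ¬ of 1 = 0 (operand ≠ 0)
((p1 \/ p1) -> ~(((p3 /\ p1) -> p1) \/ p1)): 0.59 > 0, so result = 0
(((~~p1 -> (p3 -> ~p1)) -> (~p3 -> p3)) -> ((p1 \/ p1) -> ~(((p3 /\ p1) -> p1) \/ p1))): 1 > 0, so result = 0
(p1 \/ p1) = max(0.59, 0.59) = 0.59
(p3 /\ p1) = min(0.95, 0.59) = 0.59
((p3 /\ p1) -> p1): 0.59 ≤ 0.59, so result = 1
(((p3 /\ p1) -> p1) \/ p1) = max(1, 0.59) = 1
~(((p3 /\ p1) -> p1) \/ p1): Gödel ¬ of 1 = 0 (operand ≠ 0)
((p1 \/ p1) -> ~(((p3 /\ p1) -> p1) \/ p1)): 0.59 > 0, so result = 0
~p1: Gödel ¬ of 0.59 = 0 (operand ≠ 0)
~~p1: Gödel ¬ of 0 = 1 (operand is 0)
~p1: Gödel ¬ of 0.59 = 0 (operand ≠ 0)
(p3 -> ~p1): 0.95 > 0, so result = 0
(~~p1 -> (p3 -> ~p1)): 1 > 0, so result = 0
~p3: Gödel ¬ of 0.95 = 0 (operand ≠ 0)
(~p3 -> p3): 0 ≤ 0.95, so result = 1
((~~p1 -> (p3 -> ~p1)) -> (~p3 -> p3)): 0 ≤ 1, so result = 1
(((p1 \/ p1) -> ~(((p3 /\ p1) -> p1) \/ p1)) -> ((~~p1 -> (p3 -> ~p1)) -> (~p3 -> p3))): 0 ≤ 1, so result = 1
((((~~p1 -> (p3 -> ~p1)) -> (~p3 -> p3)) -> ((p1 \/ p1) -> ~(((p3 /\ p1) -> p1) \/ p1))) \/ (((p1 \/ p1) -> ~(((p3 /\ p1) -> p1) \/ p1)) -> ((~~p1 -> (p3 -> ~p1)) -> (~p3 -> p3)))) = max(0, 1) = 1

1.00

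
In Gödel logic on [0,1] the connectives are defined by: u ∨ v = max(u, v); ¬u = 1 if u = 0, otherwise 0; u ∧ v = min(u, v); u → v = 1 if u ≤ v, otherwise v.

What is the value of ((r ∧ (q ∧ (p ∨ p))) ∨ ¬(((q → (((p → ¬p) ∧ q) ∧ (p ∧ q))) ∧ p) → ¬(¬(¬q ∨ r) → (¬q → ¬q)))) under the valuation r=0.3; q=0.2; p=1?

0.20

(p ∨ p) = max(1, 1) = 1
(q ∧ (p ∨ p)) = min(0.2, 1) = 0.2
(r ∧ (q ∧ (p ∨ p))) = min(0.3, 0.2) = 0.2
¬p: Gödel ¬ of 1 = 0 (operand ≠ 0)
(p → ¬p): 1 > 0, so result = 0
((p → ¬p) ∧ q) = min(0, 0.2) = 0
(p ∧ q) = min(1, 0.2) = 0.2
(((p → ¬p) ∧ q) ∧ (p ∧ q)) = min(0, 0.2) = 0
(q → (((p → ¬p) ∧ q) ∧ (p ∧ q))): 0.2 > 0, so result = 0
((q → (((p → ¬p) ∧ q) ∧ (p ∧ q))) ∧ p) = min(0, 1) = 0
¬q: Gödel ¬ of 0.2 = 0 (operand ≠ 0)
(¬q ∨ r) = max(0, 0.3) = 0.3
¬(¬q ∨ r): Gödel ¬ of 0.3 = 0 (operand ≠ 0)
¬q: Gödel ¬ of 0.2 = 0 (operand ≠ 0)
¬q: Gödel ¬ of 0.2 = 0 (operand ≠ 0)
(¬q → ¬q): 0 ≤ 0, so result = 1
(¬(¬q ∨ r) → (¬q → ¬q)): 0 ≤ 1, so result = 1
¬(¬(¬q ∨ r) → (¬q → ¬q)): Gödel ¬ of 1 = 0 (operand ≠ 0)
(((q → (((p → ¬p) ∧ q) ∧ (p ∧ q))) ∧ p) → ¬(¬(¬q ∨ r) → (¬q → ¬q))): 0 ≤ 0, so result = 1
¬(((q → (((p → ¬p) ∧ q) ∧ (p ∧ q))) ∧ p) → ¬(¬(¬q ∨ r) → (¬q → ¬q))): Gödel ¬ of 1 = 0 (operand ≠ 0)
((r ∧ (q ∧ (p ∨ p))) ∨ ¬(((q → (((p → ¬p) ∧ q) ∧ (p ∧ q))) ∧ p) → ¬(¬(¬q ∨ r) → (¬q → ¬q)))) = max(0.2, 0) = 0.2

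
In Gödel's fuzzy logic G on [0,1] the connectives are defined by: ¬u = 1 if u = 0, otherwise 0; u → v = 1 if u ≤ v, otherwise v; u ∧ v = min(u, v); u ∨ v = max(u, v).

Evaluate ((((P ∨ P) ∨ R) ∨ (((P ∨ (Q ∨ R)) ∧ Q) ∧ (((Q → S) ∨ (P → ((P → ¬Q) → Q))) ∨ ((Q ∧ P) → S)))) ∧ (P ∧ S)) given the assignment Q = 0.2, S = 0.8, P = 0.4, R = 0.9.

(P ∨ P) = max(0.4, 0.4) = 0.4
((P ∨ P) ∨ R) = max(0.4, 0.9) = 0.9
(Q ∨ R) = max(0.2, 0.9) = 0.9
(P ∨ (Q ∨ R)) = max(0.4, 0.9) = 0.9
((P ∨ (Q ∨ R)) ∧ Q) = min(0.9, 0.2) = 0.2
(Q → S): 0.2 ≤ 0.8, so result = 1
¬Q: Gödel ¬ of 0.2 = 0 (operand ≠ 0)
(P → ¬Q): 0.4 > 0, so result = 0
((P → ¬Q) → Q): 0 ≤ 0.2, so result = 1
(P → ((P → ¬Q) → Q)): 0.4 ≤ 1, so result = 1
((Q → S) ∨ (P → ((P → ¬Q) → Q))) = max(1, 1) = 1
(Q ∧ P) = min(0.2, 0.4) = 0.2
((Q ∧ P) → S): 0.2 ≤ 0.8, so result = 1
(((Q → S) ∨ (P → ((P → ¬Q) → Q))) ∨ ((Q ∧ P) → S)) = max(1, 1) = 1
(((P ∨ (Q ∨ R)) ∧ Q) ∧ (((Q → S) ∨ (P → ((P → ¬Q) → Q))) ∨ ((Q ∧ P) → S))) = min(0.2, 1) = 0.2
(((P ∨ P) ∨ R) ∨ (((P ∨ (Q ∨ R)) ∧ Q) ∧ (((Q → S) ∨ (P → ((P → ¬Q) → Q))) ∨ ((Q ∧ P) → S)))) = max(0.9, 0.2) = 0.9
(P ∧ S) = min(0.4, 0.8) = 0.4
((((P ∨ P) ∨ R) ∨ (((P ∨ (Q ∨ R)) ∧ Q) ∧ (((Q → S) ∨ (P → ((P → ¬Q) → Q))) ∨ ((Q ∧ P) → S)))) ∧ (P ∧ S)) = min(0.9, 0.4) = 0.4

0.40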